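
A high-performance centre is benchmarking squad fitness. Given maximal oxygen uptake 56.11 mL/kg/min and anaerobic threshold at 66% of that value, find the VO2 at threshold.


Percentage as decimal = 0.66
VO2 at AT = 56.11 * 0.66 = 37.03 mL/kg/min

37.03 mL/kg/min


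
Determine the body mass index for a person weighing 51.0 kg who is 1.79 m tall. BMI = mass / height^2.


BMI = mass / height^2
= 51.0 / 1.79^2
= 51.0 / 3.2041
= 15.92 kg/m^2

15.92 kg/m^2


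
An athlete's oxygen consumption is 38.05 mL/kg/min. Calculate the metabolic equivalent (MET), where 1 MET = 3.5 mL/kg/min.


MET = VO2 / 3.5
= 38.05 / 3.5
= 10.87 METs

10.87 METs


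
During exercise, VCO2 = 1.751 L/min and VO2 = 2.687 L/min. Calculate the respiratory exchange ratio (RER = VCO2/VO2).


RER = VCO2 / VO2
= 1.751 / 2.687
= 0.6517

0.6517


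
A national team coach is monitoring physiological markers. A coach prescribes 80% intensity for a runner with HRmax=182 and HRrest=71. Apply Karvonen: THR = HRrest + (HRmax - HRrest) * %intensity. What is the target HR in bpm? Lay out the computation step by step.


Heart rate reserve = 182 - 71 = 111
Intensity fraction = 80 / 100 = 0.8
THR = 71 + 111 * 0.8 = 159.8 bpm

159.8 bpm


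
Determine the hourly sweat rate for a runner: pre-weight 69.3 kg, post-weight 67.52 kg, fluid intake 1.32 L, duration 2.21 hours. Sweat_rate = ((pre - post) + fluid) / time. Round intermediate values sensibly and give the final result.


Mass lost = 69.3 - 67.52 = 1.78 kg
Add fluid consumed: 1.78 + 1.32 = 3.1 L total sweat
Sweat rate = 3.1 / 2.21 = 1.403 L/h

1.403 L/h


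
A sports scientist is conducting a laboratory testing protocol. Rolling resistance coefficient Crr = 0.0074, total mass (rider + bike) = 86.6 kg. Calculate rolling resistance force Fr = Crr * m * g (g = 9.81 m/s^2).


Fr = Crr * m * g
= 0.0074 * 86.6 * 9.81
= 6.287 N

6.287 N


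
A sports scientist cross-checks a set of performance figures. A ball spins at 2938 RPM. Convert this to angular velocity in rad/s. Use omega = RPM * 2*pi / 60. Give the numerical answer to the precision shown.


omega = 2938 * 2 * pi / 60
= 2938 * 6.28318531 / 60
= 18459.998 / 60
= 307.667 rad/s

307.667 rad/s


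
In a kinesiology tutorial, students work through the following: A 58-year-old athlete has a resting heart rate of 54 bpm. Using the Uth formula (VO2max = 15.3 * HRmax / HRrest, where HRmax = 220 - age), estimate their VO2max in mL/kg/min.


HRmax = 220 - 58 = 162 bpm
Ratio = HRmax / HRrest = 162 / 54 = 3.0
VO2max = 15.3 * 3.0 = 45.9 mL/kg/min

45.9 mL/kg/min


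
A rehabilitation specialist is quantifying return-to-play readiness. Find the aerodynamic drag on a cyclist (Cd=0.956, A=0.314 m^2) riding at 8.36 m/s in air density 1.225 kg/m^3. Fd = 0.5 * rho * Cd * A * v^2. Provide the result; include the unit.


Fd = 0.5 * 1.225 * 0.956 * 0.314 * 8.36^2
= 0.5 * 1.225 * 0.956 * 0.314 * 69.8896
= 12.85 N

12.85 N


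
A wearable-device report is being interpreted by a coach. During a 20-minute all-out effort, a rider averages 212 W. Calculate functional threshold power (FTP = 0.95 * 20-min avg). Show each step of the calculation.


FTP = 0.95 * 212
= 201.4 W

201.4 W


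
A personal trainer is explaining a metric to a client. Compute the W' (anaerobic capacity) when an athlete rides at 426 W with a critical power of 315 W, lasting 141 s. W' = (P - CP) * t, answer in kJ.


Above-CP power = 111 W
Duration = 141 s
W' = 111 * 141 = 15651 J
Convert: 15651 / 1000 = 15.651 kJ

15.651 kJ


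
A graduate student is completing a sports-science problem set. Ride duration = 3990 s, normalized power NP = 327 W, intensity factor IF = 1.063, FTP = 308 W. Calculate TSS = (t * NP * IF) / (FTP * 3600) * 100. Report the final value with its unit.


Numerator = 3990 * 327 * 1.063 = 1386927.99
Denominator = 308 * 3600 = 1108800
TSS = 1386927.99 / 1108800 * 100
= 125.08

125.08 TSS


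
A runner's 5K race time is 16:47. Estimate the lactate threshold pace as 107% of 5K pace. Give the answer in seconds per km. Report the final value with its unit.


Total race time = 16*60 + 47 = 1007 seconds
5K pace = 1007 / 5 = 201.4 sec/km
LT pace = 201.4 * 1.07 = 215.5 sec/km

215.5 s/km


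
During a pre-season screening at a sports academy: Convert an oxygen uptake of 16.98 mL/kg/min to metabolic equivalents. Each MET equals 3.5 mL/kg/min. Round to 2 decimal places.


One MET = 3.5 mL/kg/min
Number of METs = 16.98 / 3.5
= 4.85 METs

4.85 METs


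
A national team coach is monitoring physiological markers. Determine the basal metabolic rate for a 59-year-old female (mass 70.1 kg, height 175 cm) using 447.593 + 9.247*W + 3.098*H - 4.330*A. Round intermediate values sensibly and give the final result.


BMR = 447.593 + 9.247*70.1 + 3.098*175 - 4.330*59
= 1382.49 kcal/day

1382.49 kcal/day


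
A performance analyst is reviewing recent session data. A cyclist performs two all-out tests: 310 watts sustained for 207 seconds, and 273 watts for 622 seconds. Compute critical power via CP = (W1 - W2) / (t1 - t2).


W1 = P1 * t1 = 310 * 207 = 64170 J
W2 = P2 * t2 = 273 * 622 = 169806 J
CP = (64170 - 169806) / (207 - 622)
= 254.54 W

254.54 W


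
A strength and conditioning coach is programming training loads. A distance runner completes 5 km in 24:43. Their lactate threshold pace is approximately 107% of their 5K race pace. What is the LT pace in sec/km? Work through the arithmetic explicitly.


Convert to seconds: 24 min 43 s = 1483 s
Pace per km = 1483 / 5 = 296.6 s/km
LT pace = 296.6 * 1.07 = 317.36 s/km

317.36 s/km


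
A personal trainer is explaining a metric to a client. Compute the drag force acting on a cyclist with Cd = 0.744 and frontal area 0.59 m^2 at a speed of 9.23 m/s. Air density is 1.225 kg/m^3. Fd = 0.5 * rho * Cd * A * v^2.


Step 1: v^2 = 85.1929
Step 2: Fd = 0.5 * 1.225 * 0.744 * 0.59 * 85.1929
= 22.905 N

22.905 N


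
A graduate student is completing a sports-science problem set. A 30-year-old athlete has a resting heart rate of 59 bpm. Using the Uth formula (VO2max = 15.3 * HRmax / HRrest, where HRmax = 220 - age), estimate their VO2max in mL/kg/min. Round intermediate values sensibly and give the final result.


HRmax = 220 - 30 = 190 bpm
Ratio = HRmax / HRrest = 190 / 59 = 3.2203
VO2max = 15.3 * 3.2203 = 49.27 mL/kg/min

49.27 mL/kg/min


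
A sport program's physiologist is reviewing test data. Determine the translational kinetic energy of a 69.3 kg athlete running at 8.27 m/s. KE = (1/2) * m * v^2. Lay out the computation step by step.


KE = 0.5 * m * v^2
= 0.5 * 69.3 * 8.27^2
= 0.5 * 69.3 * 68.3929
= 2369.81 J

2369.81 J


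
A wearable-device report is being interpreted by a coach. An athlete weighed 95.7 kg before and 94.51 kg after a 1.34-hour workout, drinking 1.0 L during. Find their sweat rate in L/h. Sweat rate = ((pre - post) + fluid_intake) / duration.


Body mass change = 1.19 kg
Total sweat loss = 1.19 + 1.0 = 2.19 L
Rate = 2.19 / 1.34 = 1.634 L/h

1.634 L/h


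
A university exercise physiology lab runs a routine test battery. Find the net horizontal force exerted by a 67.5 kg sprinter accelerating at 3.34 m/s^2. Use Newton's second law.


Newton's second law: F = m * a
F = 67.5 * 3.34 = 225.45 N

225.45 N


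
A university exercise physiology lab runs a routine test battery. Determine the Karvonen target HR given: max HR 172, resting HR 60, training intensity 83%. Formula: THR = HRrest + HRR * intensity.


HRR = HRmax - HRrest = 172 - 60 = 112
THR = 60 + 112 * 0.83
= 152.96 bpm

152.96 bpm


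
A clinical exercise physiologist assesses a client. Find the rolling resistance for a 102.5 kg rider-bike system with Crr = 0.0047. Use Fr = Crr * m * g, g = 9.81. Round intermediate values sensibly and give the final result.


m * g = 102.5 * 9.81 = 1005.525 N
Fr = 0.0047 * 1005.525 = 4.726 N

4.726 N


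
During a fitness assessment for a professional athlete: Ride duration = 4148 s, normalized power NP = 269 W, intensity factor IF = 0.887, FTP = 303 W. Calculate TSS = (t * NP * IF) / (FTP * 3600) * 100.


Numerator = 4148 * 269 * 0.887 = 989725.244
Denominator = 303 * 3600 = 1090800
TSS = 989725.244 / 1090800 * 100
= 90.73

90.73 TSS


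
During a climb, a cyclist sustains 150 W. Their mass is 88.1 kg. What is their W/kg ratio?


Power-to-weight = 150 W / 88.1 kg
= 1.703 W/kg

1.703 W/kg


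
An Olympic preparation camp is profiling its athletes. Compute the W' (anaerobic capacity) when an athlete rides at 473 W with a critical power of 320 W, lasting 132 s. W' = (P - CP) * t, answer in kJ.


Above-CP power = 153 W
Duration = 132 s
W' = 153 * 132 = 20196 J
Convert: 20196 / 1000 = 20.196 kJ

20.196 kJ


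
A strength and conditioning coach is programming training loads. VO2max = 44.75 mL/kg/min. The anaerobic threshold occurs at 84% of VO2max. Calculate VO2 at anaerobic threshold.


AT fraction = 84 / 100 = 0.84
AT VO2 = 44.75 * 0.84
= 37.59 mL/kg/min

37.59 mL/kg/min


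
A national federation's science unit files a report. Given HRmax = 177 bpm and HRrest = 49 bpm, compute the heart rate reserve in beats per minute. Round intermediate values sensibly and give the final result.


Heart rate reserve = maximum HR minus resting HR
HRR = 177 - 49 = 128 bpm

128 bpm


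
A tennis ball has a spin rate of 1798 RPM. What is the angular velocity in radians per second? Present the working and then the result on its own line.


Convert RPM to rad/s: multiply by 2*pi and divide by 60
omega = 1798 * 2 * pi / 60
= 188.286 rad/s

188.286 rad/s


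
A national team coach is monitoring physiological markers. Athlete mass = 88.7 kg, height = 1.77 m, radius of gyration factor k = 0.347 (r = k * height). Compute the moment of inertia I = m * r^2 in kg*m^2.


r = k * height = 0.347 * 1.77 = 0.61419 m
r^2 = 0.61419^2 = 0.377229
I = 88.7 * 0.377229 = 33.46 kg*m^2

33.46 kg*m^2


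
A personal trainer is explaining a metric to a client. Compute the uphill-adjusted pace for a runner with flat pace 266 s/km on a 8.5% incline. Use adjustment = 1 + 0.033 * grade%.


Adjustment factor = 1 + 0.033 * 8.5 = 1.2805
Grade-adjusted pace = 266 * 1.2805 = 340.61 s/km

340.61 s/km


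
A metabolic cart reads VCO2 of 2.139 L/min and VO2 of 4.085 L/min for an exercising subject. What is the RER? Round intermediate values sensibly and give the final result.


RER = VCO2 / VO2 = 2.139 / 4.085 = 0.5236

0.5236


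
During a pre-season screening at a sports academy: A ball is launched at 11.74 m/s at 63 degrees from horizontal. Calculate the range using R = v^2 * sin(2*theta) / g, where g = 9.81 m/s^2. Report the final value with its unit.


sin(2 * 63) = sin(126) = 0.809017
v^2 = 11.74^2 = 137.8276
R = 137.8276 * 0.809017 / 9.81
= 11.366 m

11.366 m


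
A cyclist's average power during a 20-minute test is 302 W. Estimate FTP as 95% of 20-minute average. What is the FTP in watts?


FTP = 20-min power * 0.95
= 302 * 0.95
= 286.9 W

286.9 W


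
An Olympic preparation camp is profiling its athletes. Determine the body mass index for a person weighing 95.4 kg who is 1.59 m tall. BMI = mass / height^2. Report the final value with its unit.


BMI = mass / height^2
= 95.4 / 1.59^2
= 95.4 / 2.5281
= 37.74 kg/m^2

37.74 kg/m^2


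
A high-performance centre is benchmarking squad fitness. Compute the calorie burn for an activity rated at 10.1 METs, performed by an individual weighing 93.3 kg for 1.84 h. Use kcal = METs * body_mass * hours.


Product of METs and mass = 10.1 * 93.3 = 942.33
Total kcal = 942.33 * 1.84 = 1733.89 kcal

1733.89 kcal


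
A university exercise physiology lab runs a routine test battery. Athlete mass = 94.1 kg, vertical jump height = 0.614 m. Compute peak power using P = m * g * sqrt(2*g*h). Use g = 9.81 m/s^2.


sqrt(2 * 9.81 * 0.614) = sqrt(12.04668) = 3.470833 m/s
P = 94.1 * 9.81 * 3.470833
= 3204.0 W

3204.0 W


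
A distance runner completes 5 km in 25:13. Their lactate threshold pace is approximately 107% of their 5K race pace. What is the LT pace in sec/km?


Convert to seconds: 25 min 13 s = 1513 s
Pace per km = 1513 / 5 = 302.6 s/km
LT pace = 302.6 * 1.07 = 323.78 s/km

323.78 s/km


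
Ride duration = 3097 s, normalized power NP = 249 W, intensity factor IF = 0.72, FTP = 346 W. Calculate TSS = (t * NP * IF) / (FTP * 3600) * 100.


Numerator = 3097 * 249 * 0.72 = 555230.16
Denominator = 346 * 3600 = 1245600
TSS = 555230.16 / 1245600 * 100
= 44.58

44.58 TSS


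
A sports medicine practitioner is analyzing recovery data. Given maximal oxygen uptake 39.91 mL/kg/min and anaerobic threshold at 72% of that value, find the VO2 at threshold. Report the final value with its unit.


Percentage as decimal = 0.72
VO2 at AT = 39.91 * 0.72 = 28.74 mL/kg/min

28.74 mL/kg/min


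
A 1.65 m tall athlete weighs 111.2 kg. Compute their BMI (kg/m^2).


height^2 = 2.7225 m^2
BMI = 111.2 / 2.7225 = 40.84 kg/m^2

40.84 kg/m^2


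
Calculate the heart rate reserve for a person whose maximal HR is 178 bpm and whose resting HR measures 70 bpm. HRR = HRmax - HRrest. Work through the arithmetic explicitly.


HRmax = 178 bpm
HRrest = 70 bpm
HRR = 178 - 70 = 108 bpm

108 bpm


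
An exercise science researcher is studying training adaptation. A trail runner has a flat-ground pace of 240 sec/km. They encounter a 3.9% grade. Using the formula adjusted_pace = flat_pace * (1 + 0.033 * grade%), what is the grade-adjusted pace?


Grade factor = 1 + 0.033 * 3.9 = 1.1287
Adjusted = 240 * 1.1287 = 270.89 sec/km

270.89 s/km


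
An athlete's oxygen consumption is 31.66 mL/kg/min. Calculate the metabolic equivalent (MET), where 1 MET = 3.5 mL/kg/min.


MET = VO2 / 3.5
= 31.66 / 3.5
= 9.05 METs

9.05 METs


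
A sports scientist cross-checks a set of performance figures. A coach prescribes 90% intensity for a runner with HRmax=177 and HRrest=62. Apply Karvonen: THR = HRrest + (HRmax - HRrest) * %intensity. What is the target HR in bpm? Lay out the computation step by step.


Heart rate reserve = 177 - 62 = 115
Intensity fraction = 90 / 100 = 0.9
THR = 62 + 115 * 0.9 = 165.5 bpm

165.5 bpm


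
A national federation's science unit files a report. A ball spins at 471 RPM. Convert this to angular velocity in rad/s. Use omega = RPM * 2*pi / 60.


omega = 471 * 2 * pi / 60
= 471 * 6.28318531 / 60
= 2959.38 / 60
= 49.323 rad/s

49.323 rad/s


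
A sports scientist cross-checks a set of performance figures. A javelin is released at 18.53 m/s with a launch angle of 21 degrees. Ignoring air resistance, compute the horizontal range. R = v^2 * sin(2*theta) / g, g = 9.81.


Launch speed squared = 343.3609
sin(2 * 21 deg) = 0.669131
Range = 343.3609 * 0.669131 / 9.81
= 23.42 m

23.42 m


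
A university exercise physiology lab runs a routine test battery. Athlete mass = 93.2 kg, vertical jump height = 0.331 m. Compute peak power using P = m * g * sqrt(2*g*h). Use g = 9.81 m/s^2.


sqrt(2 * 9.81 * 0.331) = sqrt(6.49422) = 2.548376 m/s
P = 93.2 * 9.81 * 2.548376
= 2329.96 W

2329.96 W


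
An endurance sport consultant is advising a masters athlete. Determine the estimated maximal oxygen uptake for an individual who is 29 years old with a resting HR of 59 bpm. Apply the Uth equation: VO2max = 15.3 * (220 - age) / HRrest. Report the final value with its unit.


HRmax = 220 - 29 = 191
VO2max = 15.3 * (191 / 59)
= 15.3 * 3.2373
= 49.53 mL/kg/min

49.53 mL/kg/min


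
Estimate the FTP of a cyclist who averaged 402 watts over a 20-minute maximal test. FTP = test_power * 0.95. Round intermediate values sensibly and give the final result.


FTP = 402 * 0.95 = 381.9 W

381.9 W


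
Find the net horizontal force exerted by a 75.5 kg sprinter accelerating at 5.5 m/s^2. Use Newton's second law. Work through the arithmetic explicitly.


Newton's second law: F = m * a
F = 75.5 * 5.5 = 415.25 N

415.25 N


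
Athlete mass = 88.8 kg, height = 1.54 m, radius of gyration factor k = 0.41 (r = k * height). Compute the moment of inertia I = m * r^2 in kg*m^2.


r = k * height = 0.41 * 1.54 = 0.6314 m
r^2 = 0.6314^2 = 0.398666
I = 88.8 * 0.398666 = 35.402 kg*m^2

35.402 kg*m^2


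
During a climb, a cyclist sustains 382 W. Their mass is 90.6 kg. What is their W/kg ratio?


Power-to-weight = 382 W / 90.6 kg
= 4.216 W/kg

4.216 W/kg


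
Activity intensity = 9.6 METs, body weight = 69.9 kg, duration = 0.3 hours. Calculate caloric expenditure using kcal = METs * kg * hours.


kcal = 9.6 * 69.9 * 0.3
= 671.04 * 0.3
= 201.31 kcal

201.31 kcal


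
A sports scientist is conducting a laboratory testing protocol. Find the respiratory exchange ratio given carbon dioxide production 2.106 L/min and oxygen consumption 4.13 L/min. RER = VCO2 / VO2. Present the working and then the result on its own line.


VCO2 = 2.106 L/min
VO2 = 4.13 L/min
RER = 2.106 / 4.13 = 0.5099

0.5099


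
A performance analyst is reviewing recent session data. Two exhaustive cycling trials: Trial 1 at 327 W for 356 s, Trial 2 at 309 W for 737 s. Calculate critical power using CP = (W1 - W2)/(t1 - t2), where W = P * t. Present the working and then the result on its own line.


W1 = 327 * 356 = 116412 J
W2 = 309 * 737 = 227733 J
CP = (116412 - 227733) / (356 - 737)
= -111321 / -381
= 292.18 W

292.18 W


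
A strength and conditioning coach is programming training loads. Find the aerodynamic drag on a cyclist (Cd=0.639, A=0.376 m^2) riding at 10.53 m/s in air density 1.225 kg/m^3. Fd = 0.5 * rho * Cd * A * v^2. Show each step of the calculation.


Fd = 0.5 * 1.225 * 0.639 * 0.376 * 10.53^2
= 0.5 * 1.225 * 0.639 * 0.376 * 110.8809
= 16.317 N

16.317 N


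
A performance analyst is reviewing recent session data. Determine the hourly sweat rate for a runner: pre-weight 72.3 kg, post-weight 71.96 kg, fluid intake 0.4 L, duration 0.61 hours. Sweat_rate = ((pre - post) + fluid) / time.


Mass lost = 72.3 - 71.96 = 0.34 kg
Add fluid consumed: 0.34 + 0.4 = 0.74 L total sweat
Sweat rate = 0.74 / 0.61 = 1.213 L/h

1.213 L/h


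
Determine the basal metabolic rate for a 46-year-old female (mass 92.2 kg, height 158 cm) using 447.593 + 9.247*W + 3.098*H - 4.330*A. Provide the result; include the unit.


BMR = 447.593 + 9.247*92.2 + 3.098*158 - 4.330*46
= 1590.47 kcal/day

1590.47 kcal/day


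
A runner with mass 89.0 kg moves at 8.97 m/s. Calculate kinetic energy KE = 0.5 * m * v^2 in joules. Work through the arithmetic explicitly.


v^2 = 8.97^2 = 80.4609
KE = 0.5 * 89.0 * 80.4609
= 3580.51 J

3580.51 J


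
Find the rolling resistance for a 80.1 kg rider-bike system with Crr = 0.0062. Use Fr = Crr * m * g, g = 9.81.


m * g = 80.1 * 9.81 = 785.781 N
Fr = 0.0062 * 785.781 = 4.872 N

4.872 N


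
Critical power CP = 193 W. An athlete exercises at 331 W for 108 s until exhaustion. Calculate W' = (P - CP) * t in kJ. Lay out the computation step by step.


P - CP = 331 - 193 = 138 W
W' = 138 * 108 = 14904 J
= 14904 / 1000 = 14.904 kJ

14.904 kJ


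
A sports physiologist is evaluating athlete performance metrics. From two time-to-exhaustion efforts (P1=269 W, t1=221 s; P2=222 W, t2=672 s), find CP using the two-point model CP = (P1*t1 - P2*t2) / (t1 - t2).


Work in trial 1 = 59449 J
Work in trial 2 = 149184 J
Delta work = -89735 J
Delta time = -451 s
CP = -89735 / -451 = 198.97 W

198.97 W


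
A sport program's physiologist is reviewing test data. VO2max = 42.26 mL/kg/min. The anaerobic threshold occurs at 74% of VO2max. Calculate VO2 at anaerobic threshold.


AT fraction = 74 / 100 = 0.74
AT VO2 = 42.26 * 0.74
= 31.27 mL/kg/min

31.27 mL/kg/min


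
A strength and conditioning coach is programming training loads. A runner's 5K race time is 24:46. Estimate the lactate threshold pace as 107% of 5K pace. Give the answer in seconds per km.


Total race time = 24*60 + 46 = 1486 seconds
5K pace = 1486 / 5 = 297.2 sec/km
LT pace = 297.2 * 1.07 = 318.0 sec/km

318.0 s/km


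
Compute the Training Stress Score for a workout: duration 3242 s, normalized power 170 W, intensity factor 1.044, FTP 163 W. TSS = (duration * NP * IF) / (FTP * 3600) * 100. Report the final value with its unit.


Product = 3242 * 170 * 1.044 = 575390.16
Base = 163 * 3600 = 586800
TSS = 575390.16 / 586800 * 100 = 98.06

98.06 TSS


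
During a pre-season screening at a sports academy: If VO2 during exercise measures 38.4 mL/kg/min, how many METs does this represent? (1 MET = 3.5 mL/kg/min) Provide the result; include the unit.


METs = VO2 / 3.5 = 38.4 / 3.5 = 10.97

10.97 METs


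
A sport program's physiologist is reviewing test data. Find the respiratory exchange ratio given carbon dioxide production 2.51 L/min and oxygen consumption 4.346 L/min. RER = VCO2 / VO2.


VCO2 = 2.51 L/min
VO2 = 4.346 L/min
RER = 2.51 / 4.346 = 0.5775

0.5775


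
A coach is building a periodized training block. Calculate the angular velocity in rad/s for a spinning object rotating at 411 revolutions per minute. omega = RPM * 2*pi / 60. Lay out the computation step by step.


omega = RPM * 2*pi / 60
= 411 * 6.28318531 / 60
= 43.04 rad/s

43.04 rad/s


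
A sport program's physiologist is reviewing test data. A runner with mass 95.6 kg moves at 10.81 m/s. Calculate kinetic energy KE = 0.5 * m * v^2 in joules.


v^2 = 10.81^2 = 116.8561
KE = 0.5 * 95.6 * 116.8561
= 5585.72 J

5585.72 J


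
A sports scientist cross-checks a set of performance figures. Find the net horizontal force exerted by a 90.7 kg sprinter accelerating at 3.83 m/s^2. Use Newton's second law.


Newton's second law: F = m * a
F = 90.7 * 3.83 = 347.38 N

347.38 N


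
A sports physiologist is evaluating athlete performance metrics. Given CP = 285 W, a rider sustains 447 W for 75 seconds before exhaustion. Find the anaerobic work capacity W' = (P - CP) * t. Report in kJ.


Excess power = 447 - 285 = 162 W
Work above CP = 162 * 75 = 12150 J
W' = 12.15 kJ

12.15 kJ


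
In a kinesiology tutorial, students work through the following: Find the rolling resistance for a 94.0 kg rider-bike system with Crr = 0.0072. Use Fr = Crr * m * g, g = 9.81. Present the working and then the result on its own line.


m * g = 94.0 * 9.81 = 922.14 N
Fr = 0.0072 * 922.14 = 6.639 N

6.639 N


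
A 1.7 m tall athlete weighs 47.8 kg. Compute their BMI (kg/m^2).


height^2 = 2.89 m^2
BMI = 47.8 / 2.89 = 16.54 kg/m^2

16.54 kg/m^2


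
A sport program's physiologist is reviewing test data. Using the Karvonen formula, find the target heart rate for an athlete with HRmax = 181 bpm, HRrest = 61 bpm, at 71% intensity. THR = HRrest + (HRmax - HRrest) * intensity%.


HRR = 181 - 61 = 120
THR = 61 + 120 * 0.71
= 61 + 85.2
= 146.2 bpm

146.2 bpm


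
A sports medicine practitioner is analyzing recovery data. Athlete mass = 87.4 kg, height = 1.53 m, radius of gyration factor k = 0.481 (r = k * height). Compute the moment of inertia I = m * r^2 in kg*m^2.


r = k * height = 0.481 * 1.53 = 0.73593 m
r^2 = 0.73593^2 = 0.541593
I = 87.4 * 0.541593 = 47.335 kg*m^2

47.335 kg*m^2


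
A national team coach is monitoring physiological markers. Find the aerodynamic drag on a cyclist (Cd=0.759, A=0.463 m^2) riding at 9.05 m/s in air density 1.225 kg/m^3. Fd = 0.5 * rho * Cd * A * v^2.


Fd = 0.5 * 1.225 * 0.759 * 0.463 * 9.05^2
= 0.5 * 1.225 * 0.759 * 0.463 * 81.9025
= 17.629 N

17.629 N


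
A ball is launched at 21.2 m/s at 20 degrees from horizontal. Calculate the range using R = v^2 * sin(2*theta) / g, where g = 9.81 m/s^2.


sin(2 * 20) = sin(40) = 0.642788
v^2 = 21.2^2 = 449.44
R = 449.44 * 0.642788 / 9.81
= 29.449 m

29.449 m


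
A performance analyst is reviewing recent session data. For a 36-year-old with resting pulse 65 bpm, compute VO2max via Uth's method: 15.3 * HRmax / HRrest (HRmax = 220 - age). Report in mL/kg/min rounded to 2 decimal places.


Step 1: HRmax = 220 - 36 = 184 bpm
Step 2: Ratio = 184 / 65 = 2.8308
Step 3: VO2max = 15.3 * 2.8308 = 43.31 mL/kg/min

43.31 mL/kg/min


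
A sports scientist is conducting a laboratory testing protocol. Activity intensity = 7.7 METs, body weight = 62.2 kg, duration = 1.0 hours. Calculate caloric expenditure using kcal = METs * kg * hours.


kcal = 7.7 * 62.2 * 1.0
= 478.94 * 1.0
= 478.94 kcal

478.94 kcal


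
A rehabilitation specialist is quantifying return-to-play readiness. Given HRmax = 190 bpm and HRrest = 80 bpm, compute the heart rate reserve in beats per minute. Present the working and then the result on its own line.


Heart rate reserve = maximum HR minus resting HR
HRR = 190 - 80 = 110 bpm

110 bpm


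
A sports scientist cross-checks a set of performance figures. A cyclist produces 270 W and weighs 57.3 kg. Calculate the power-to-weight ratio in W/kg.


P/W = power / mass
= 270 / 57.3
= 4.712 W/kg

4.712 W/kg


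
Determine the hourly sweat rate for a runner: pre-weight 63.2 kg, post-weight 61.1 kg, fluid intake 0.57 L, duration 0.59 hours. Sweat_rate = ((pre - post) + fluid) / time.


Mass lost = 63.2 - 61.1 = 2.1 kg
Add fluid consumed: 2.1 + 0.57 = 2.67 L total sweat
Sweat rate = 2.67 / 0.59 = 4.525 L/h

4.525 L/h


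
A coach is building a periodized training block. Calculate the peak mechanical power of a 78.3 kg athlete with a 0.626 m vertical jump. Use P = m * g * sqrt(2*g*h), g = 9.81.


First, sqrt(2gh) = sqrt(2 * 9.81 * 0.626)
= sqrt(12.28212) = 3.504586 m/s
Power = 78.3 * 9.81 * 3.504586 = 2691.95 W

2691.95 W


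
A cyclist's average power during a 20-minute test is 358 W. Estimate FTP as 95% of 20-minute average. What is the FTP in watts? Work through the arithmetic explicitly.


FTP = 20-min power * 0.95
= 358 * 0.95
= 340.1 W

340.1 W


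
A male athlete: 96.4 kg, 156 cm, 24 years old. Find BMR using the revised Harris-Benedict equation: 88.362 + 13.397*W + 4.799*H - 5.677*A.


Intercept = 88.362
Weight contribution = 13.397 * 96.4 = 1291.4708
Height contribution = 4.799 * 156 = 748.644
Age contribution = 5.677 * 24 = 136.248
BMR = 88.362 + 1291.4708 + 748.644 - 136.248
= 1992.23 kcal/day

1992.23 kcal/day


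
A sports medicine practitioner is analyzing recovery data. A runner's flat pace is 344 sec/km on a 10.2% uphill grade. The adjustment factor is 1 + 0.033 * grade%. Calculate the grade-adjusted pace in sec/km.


Factor = 1 + 0.033 * 10.2 = 1.3366
Adjusted pace = 344 * 1.3366
= 459.79 sec/km

459.79 s/km


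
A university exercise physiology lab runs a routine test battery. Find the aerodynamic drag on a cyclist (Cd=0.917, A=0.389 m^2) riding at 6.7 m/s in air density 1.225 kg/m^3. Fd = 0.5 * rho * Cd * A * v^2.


Fd = 0.5 * 1.225 * 0.917 * 0.389 * 6.7^2
= 0.5 * 1.225 * 0.917 * 0.389 * 44.89
= 9.808 N

9.808 N


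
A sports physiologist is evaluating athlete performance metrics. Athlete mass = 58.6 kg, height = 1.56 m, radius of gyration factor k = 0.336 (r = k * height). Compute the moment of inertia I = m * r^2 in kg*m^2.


r = k * height = 0.336 * 1.56 = 0.52416 m
r^2 = 0.52416^2 = 0.274744
I = 58.6 * 0.274744 = 16.1 kg*m^2

16.1 kg*m^2


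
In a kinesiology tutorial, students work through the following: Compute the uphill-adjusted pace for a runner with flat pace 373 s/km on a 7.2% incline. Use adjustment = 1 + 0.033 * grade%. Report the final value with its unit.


Adjustment factor = 1 + 0.033 * 7.2 = 1.2376
Grade-adjusted pace = 373 * 1.2376 = 461.62 s/km

461.62 s/km


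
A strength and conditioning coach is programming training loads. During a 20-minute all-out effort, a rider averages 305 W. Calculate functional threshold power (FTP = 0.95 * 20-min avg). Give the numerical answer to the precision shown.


FTP = 0.95 * 305
= 289.75 W

289.75 W


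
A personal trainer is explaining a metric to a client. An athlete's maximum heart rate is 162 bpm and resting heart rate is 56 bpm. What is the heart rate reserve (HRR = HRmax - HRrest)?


HRR = HRmax - HRrest
= 162 - 56
= 106 bpm

106 bpm


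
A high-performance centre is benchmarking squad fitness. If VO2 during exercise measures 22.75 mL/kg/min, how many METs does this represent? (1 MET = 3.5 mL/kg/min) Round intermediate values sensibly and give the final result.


METs = VO2 / 3.5 = 22.75 / 3.5 = 6.5

6.5 METs


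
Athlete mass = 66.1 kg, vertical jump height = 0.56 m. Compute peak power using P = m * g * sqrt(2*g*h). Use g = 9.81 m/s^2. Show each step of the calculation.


sqrt(2 * 9.81 * 0.56) = sqrt(10.9872) = 3.314695 m/s
P = 66.1 * 9.81 * 3.314695
= 2149.38 W

2149.38 W


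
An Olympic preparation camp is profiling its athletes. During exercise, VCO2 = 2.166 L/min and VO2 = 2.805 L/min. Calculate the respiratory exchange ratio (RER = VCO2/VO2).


RER = VCO2 / VO2
= 2.166 / 2.805
= 0.7722

0.7722


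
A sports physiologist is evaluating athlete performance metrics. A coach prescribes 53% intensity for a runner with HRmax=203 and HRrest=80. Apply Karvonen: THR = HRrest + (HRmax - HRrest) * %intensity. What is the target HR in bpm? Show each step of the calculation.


Heart rate reserve = 203 - 80 = 123
Intensity fraction = 53 / 100 = 0.53
THR = 80 + 123 * 0.53 = 145.19 bpm

145.19 bpm


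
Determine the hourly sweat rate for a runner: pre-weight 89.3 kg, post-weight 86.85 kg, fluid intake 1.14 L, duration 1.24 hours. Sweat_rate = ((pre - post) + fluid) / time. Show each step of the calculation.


Mass lost = 89.3 - 86.85 = 2.45 kg
Add fluid consumed: 2.45 + 1.14 = 3.59 L total sweat
Sweat rate = 3.59 / 1.24 = 2.895 L/h

2.895 L/h


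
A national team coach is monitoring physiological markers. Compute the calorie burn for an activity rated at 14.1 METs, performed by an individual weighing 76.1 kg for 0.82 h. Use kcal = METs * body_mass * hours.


Product of METs and mass = 14.1 * 76.1 = 1073.01
Total kcal = 1073.01 * 0.82 = 879.87 kcal

879.87 kcal


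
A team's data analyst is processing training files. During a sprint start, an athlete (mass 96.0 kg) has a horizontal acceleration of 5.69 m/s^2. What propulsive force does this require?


Propulsive force = mass * acceleration
= 96.0 kg * 5.69 m/s^2
= 546.24 N

546.24 N


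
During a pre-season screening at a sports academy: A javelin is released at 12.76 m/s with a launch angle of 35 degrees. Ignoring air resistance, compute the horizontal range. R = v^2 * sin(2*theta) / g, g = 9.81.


Launch speed squared = 162.8176
sin(2 * 35 deg) = 0.939693
Range = 162.8176 * 0.939693 / 9.81
= 15.596 m

15.596 m


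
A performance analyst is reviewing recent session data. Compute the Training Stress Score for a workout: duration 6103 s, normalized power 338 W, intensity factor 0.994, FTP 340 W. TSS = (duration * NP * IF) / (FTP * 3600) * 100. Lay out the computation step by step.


Product = 6103 * 338 * 0.994 = 2050437.116
Base = 340 * 3600 = 1224000
TSS = 2050437.116 / 1224000 * 100 = 167.52

167.52 TSS


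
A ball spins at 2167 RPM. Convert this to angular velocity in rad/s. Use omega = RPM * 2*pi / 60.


omega = 2167 * 2 * pi / 60
= 2167 * 6.28318531 / 60
= 13615.663 / 60
= 226.928 rad/s

226.928 rad/s


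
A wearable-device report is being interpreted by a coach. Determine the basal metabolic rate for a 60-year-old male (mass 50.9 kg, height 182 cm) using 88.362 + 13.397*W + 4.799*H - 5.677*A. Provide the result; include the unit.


BMR = 88.362 + 13.397*50.9 + 4.799*182 - 5.677*60
= 1303.07 kcal/day

1303.07 kcal/day


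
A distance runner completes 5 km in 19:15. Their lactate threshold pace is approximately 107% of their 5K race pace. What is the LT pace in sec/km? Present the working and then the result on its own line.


Convert to seconds: 19 min 15 s = 1155 s
Pace per km = 1155 / 5 = 231.0 s/km
LT pace = 231.0 * 1.07 = 247.17 s/km

247.17 s/km


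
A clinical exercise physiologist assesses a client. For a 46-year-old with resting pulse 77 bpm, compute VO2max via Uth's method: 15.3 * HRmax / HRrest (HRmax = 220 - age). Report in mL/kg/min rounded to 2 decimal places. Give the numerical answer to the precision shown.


Step 1: HRmax = 220 - 46 = 174 bpm
Step 2: Ratio = 174 / 77 = 2.2597
Step 3: VO2max = 15.3 * 2.2597 = 34.57 mL/kg/min

34.57 mL/kg/min


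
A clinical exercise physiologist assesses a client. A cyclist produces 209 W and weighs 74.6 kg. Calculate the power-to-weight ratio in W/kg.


P/W = power / mass
= 209 / 74.6
= 2.802 W/kg

2.802 W/kg


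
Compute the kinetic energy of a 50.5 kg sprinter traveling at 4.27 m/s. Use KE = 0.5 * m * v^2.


Velocity squared = 18.2329
KE = 0.5 * 50.5 * 18.2329 = 460.38 J

460.38 J


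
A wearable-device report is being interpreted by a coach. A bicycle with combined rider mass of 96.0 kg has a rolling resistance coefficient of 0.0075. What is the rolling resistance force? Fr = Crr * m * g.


Fr = 0.0075 * 96.0 * 9.81
= 0.72 * 9.81
= 7.063 N

7.063 N


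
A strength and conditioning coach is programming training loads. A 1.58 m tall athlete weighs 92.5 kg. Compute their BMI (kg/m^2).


height^2 = 2.4964 m^2
BMI = 92.5 / 2.4964 = 37.05 kg/m^2

37.05 kg/m^2


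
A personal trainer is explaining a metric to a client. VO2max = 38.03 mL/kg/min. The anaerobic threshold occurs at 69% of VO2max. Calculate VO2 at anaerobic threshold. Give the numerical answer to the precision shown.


AT fraction = 69 / 100 = 0.69
AT VO2 = 38.03 * 0.69
= 26.24 mL/kg/min

26.24 mL/kg/min


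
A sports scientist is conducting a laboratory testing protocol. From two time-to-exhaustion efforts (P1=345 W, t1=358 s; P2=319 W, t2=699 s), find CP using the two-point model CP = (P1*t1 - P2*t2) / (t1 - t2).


Work in trial 1 = 123510 J
Work in trial 2 = 222981 J
Delta work = -99471 J
Delta time = -341 s
CP = -99471 / -341 = 291.7 W

291.7 W


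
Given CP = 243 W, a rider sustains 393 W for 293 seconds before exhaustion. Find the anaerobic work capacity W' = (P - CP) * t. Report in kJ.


Excess power = 393 - 243 = 150 W
Work above CP = 150 * 293 = 43950 J
W' = 43.95 kJ

43.95 kJ


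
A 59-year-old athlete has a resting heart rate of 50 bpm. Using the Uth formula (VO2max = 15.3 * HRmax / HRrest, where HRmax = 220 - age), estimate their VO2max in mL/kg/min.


HRmax = 220 - 59 = 161 bpm
Ratio = HRmax / HRrest = 161 / 50 = 3.22
VO2max = 15.3 * 3.22 = 49.27 mL/kg/min

49.27 mL/kg/min


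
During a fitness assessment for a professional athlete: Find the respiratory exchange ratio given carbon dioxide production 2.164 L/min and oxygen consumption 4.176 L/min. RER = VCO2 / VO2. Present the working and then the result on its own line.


VCO2 = 2.164 L/min
VO2 = 4.176 L/min
RER = 2.164 / 4.176 = 0.5182

0.5182


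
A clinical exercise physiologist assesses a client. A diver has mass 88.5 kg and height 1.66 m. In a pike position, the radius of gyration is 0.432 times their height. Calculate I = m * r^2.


r = 0.432 * 1.66 = 0.71712 m
I = m * r^2 = 88.5 * 0.514261 = 45.512 kg*m^2

45.512 kg*m^2


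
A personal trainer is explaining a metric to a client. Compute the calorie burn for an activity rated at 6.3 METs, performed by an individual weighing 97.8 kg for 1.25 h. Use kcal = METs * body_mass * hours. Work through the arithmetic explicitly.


Product of METs and mass = 6.3 * 97.8 = 616.14
Total kcal = 616.14 * 1.25 = 770.18 kcal

770.18 kcal


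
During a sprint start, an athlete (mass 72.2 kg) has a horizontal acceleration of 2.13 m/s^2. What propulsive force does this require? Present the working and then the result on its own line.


Propulsive force = mass * acceleration
= 72.2 kg * 2.13 m/s^2
= 153.79 N

153.79 N


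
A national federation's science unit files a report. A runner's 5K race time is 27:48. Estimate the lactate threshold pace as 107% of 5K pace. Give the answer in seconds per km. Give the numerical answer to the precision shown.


Total race time = 27*60 + 48 = 1668 seconds
5K pace = 1668 / 5 = 333.6 sec/km
LT pace = 333.6 * 1.07 = 356.95 sec/km

356.95 s/km


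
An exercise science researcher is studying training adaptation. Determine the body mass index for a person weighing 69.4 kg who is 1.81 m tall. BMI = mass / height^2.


BMI = mass / height^2
= 69.4 / 1.81^2
= 69.4 / 3.2761
= 21.18 kg/m^2

21.18 kg/m^2


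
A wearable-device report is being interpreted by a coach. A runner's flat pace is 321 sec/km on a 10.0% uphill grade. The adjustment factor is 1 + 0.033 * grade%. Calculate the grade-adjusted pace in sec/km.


Factor = 1 + 0.033 * 10.0 = 1.33
Adjusted pace = 321 * 1.33
= 426.93 sec/km

426.93 s/km


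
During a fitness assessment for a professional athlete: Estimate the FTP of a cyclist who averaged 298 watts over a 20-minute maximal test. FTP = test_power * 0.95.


FTP = 298 * 0.95 = 283.1 W

283.1 W


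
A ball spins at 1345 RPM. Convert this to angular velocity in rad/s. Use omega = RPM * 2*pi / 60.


omega = 1345 * 2 * pi / 60
= 1345 * 6.28318531 / 60
= 8450.884 / 60
= 140.848 rad/s

140.848 rad/s


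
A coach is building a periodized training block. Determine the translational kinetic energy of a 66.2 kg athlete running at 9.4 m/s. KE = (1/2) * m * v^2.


KE = 0.5 * m * v^2
= 0.5 * 66.2 * 9.4^2
= 0.5 * 66.2 * 88.36
= 2924.72 J

2924.72 J


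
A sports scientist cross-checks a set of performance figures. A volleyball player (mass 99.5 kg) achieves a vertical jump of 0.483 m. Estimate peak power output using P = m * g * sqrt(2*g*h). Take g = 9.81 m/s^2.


2 * g * h = 2 * 9.81 * 0.483 = 9.47646
sqrt(9.47646) = 3.078386 m/s
P = 99.5 * 9.81 * 3.078386 = 3004.8 W

3004.8 W


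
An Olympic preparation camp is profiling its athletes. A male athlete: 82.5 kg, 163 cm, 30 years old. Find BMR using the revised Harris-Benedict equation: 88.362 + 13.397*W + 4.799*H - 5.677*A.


Intercept = 88.362
Weight contribution = 13.397 * 82.5 = 1105.2525
Height contribution = 4.799 * 163 = 782.237
Age contribution = 5.677 * 30 = 170.31
BMR = 88.362 + 1105.2525 + 782.237 - 170.31
= 1805.54 kcal/day

1805.54 kcal/day


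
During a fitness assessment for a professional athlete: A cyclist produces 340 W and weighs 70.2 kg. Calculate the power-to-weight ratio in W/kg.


P/W = power / mass
= 340 / 70.2
= 4.843 W/kg

4.843 W/kg


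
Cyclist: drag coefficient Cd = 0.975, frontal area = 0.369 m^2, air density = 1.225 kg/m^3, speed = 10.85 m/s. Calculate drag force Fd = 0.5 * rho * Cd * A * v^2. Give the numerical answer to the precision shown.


v^2 = 10.85^2 = 117.7225
Fd = 0.5 * 1.225 * 0.975 * 0.369 * 117.7225
= 25.942 N

25.942 N


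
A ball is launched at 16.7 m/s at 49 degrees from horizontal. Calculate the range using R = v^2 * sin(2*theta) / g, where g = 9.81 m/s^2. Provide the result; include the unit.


sin(2 * 49) = sin(98) = 0.990268
v^2 = 16.7^2 = 278.89
R = 278.89 * 0.990268 / 9.81
= 28.152 m

28.152 m


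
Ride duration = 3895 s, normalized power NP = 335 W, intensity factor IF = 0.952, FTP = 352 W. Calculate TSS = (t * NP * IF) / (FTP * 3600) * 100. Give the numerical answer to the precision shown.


Numerator = 3895 * 335 * 0.952 = 1242193.4
Denominator = 352 * 3600 = 1267200
TSS = 1242193.4 / 1267200 * 100
= 98.03

98.03 TSS


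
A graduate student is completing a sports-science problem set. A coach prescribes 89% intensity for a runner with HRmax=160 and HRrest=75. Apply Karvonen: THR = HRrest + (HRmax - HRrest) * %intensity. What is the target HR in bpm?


Heart rate reserve = 160 - 75 = 85
Intensity fraction = 89 / 100 = 0.89
THR = 75 + 85 * 0.89 = 150.65 bpm

150.65 bpm


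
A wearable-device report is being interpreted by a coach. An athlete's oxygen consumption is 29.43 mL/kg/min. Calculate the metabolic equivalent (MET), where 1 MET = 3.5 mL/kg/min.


MET = VO2 / 3.5
= 29.43 / 3.5
= 8.41 METs

8.41 METs


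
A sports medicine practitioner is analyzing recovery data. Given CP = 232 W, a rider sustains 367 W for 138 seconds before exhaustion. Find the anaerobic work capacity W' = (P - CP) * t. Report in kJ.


Excess power = 367 - 232 = 135 W
Work above CP = 135 * 138 = 18630 J
W' = 18.63 kJ

18.63 kJ
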